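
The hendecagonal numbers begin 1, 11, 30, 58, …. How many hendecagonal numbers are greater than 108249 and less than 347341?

123

The n-th hendecagonal number is n(9n−7)/2.
Smallest index with value > 108249: n = 156 (giving 108966).
Largest index with value < 347341: n = 278 (giving 346805).
Indices 156 through 278: 123 terms.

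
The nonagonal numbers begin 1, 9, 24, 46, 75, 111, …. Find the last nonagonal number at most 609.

Solve n(7n−5)/2 ≤ 609 for integer n.
n = 13 gives 559 ≤ 609, while n = 14 gives 651 > 609; so the answer is 559.

559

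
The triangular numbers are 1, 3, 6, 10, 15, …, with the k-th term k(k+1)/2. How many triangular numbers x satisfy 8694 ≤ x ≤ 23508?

The n-th triangular number is n(n+1)/2.
Smallest index with value ≥ 8694: n = 132 (giving 8778).
Largest index with value ≤ 23508: n = 216 (giving 23436).
Indices 132 through 216: 85 terms.

85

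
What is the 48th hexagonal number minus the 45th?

555

48·(2·48 − 1) = 4560 and 45·(2·45 − 1) = 4005.
Difference: 4560 − 4005 = 555.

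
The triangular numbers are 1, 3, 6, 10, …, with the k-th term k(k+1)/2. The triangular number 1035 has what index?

Set n(n+1)/2 = 1035, giving n² + n − 2070 = 0.
The discriminant is 1 + 8·1035 = 8281, and √8281 = 91.
So n = (-1 + 91) / 2 = 90/2 = 45.

45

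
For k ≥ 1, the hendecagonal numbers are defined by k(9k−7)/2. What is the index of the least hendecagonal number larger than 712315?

Solve n(9n−7)/2 > 712315 for integer n.
The largest n with value ≤ 712315 is 398 (since 711425 ≤ 712315 < 715008), so the first above is n = 399, value 715008.

399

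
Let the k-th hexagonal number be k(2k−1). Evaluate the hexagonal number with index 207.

85491

The 207th hexagonal number is n(2n−1) with n = 207.
207·(2·207 − 1) = 207·413 = 85491.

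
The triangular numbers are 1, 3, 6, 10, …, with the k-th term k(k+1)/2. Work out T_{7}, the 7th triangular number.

28

The 7th triangular number is n(n+1)/2 with n = 7.
7·8/2 = 56/2 = 28.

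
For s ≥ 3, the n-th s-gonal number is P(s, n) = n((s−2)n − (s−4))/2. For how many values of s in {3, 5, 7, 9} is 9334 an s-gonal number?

s = 3: P(3, 136) = 9316 and P(3, 137) = 9453; 9334 is not s-gonal.
s = 5: P(5, 79) = 9322 and P(5, 80) = 9560; 9334 is not s-gonal.
s = 7: P(7, 61) = 9211 and P(7, 62) = 9517; 9334 is not s-gonal.
s = 9: P(9, 52) = 9334. ✓
Hits: s ∈ {9} → 1.

1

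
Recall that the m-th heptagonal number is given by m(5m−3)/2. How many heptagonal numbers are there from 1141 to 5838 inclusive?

The n-th heptagonal number is n(5n−3)/2.
Smallest index with value ≥ 1141: n = 22 (giving 1177).
Largest index with value ≤ 5838: n = 48 (giving 5688).
Indices 22 through 48: 27 terms.

27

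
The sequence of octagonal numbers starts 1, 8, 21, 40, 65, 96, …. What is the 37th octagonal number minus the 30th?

37·(3·37 − 2) = 4033 and 30·(3·30 − 2) = 2640.
Difference: 4033 − 2640 = 1393.

1393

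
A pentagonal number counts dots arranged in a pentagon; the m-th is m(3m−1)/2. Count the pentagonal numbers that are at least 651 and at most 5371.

40

The n-th pentagonal number is n(3n−1)/2.
Smallest index with value ≥ 651: n = 21 (giving 651).
Largest index with value ≤ 5371: n = 60 (giving 5370).
Indices 21 through 60: 40 terms.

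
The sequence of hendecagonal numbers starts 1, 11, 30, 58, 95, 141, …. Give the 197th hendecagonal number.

173951

The 197th hendecagonal number is n(9n−7)/2 with n = 197.
197·(9·197 − 7)/2 = 197·1766/2 = 197·883 = 173951.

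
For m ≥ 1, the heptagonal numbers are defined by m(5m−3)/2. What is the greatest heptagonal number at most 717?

Solve n(5n−3)/2 ≤ 717 for integer n.
n = 17 gives 697 ≤ 717, while n = 18 gives 783 > 717; so the answer is 697.

697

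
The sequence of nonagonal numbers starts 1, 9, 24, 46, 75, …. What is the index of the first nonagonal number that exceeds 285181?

286

Solve n(7n−5)/2 > 285181 for integer n.
The largest n with value ≤ 285181 is 285 (since 283575 ≤ 285181 < 285571), so the first above is n = 286, value 285571.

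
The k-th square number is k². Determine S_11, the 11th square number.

121

The 11th square number is n² with n = 11.
11² = 121.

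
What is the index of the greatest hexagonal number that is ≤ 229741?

339

Solve n(2n−1) ≤ 229741 for integer n.
n = 339 gives 229503 ≤ 229741, while n = 340 gives 230860 > 229741; so the answer is index 339.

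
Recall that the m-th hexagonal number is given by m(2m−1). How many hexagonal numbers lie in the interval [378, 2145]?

20

The n-th hexagonal number is n(2n−1).
Smallest index with value ≥ 378: n = 14 (giving 378).
Largest index with value ≤ 2145: n = 33 (giving 2145).
Indices 14 through 33: 20 terms.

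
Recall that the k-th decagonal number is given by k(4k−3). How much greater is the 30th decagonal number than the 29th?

Consecutive decagonal numbers differ by 8n − 7: here 8·30 − 7 = 233.

233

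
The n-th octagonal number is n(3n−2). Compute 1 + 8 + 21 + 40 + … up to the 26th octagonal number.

Σ i(3i−2) = 3Σi² − 2Σi over i = 1..26.
Σi = 351 and Σi² = 6201.
3·6201 − 2·351 = 17901.

17901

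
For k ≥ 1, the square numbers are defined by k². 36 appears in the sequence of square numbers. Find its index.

6

We need n² = 36, so n = √36 = 6.
Check: 6² = 36. ✓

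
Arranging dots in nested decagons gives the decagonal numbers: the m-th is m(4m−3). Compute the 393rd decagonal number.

616617

393·(4·393 − 3) = 393·1569 = 616617.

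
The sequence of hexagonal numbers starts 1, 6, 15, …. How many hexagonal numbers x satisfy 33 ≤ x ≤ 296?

The n-th hexagonal number is n(2n−1).
Smallest index with value ≥ 33: n = 5 (giving 45).
Largest index with value ≤ 296: n = 12 (giving 276).
Indices 5 through 12: 8 terms.

8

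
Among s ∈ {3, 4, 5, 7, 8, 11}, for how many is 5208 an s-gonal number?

s = 3: P(3, 101) = 5151 and P(3, 102) = 5253; 5208 is not s-gonal.
s = 4: P(4, 72) = 5184 and P(4, 73) = 5329; 5208 is not s-gonal.
s = 5: P(5, 59) = 5192 and P(5, 60) = 5370; 5208 is not s-gonal.
s = 7: P(7, 45) = 4995 and P(7, 46) = 5221; 5208 is not s-gonal.
s = 8: P(8, 42) = 5208. ✓
s = 11: P(11, 34) = 5083 and P(11, 35) = 5390; 5208 is not s-gonal.
Hits: s ∈ {8} → 1.

1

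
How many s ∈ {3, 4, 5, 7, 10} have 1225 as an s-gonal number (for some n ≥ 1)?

2

s = 3: P(3, 49) = 1225. ✓
s = 4: P(4, 35) = 1225. ✓
s = 5: P(5, 28) = 1162 and P(5, 29) = 1247; 1225 is not s-gonal.
s = 7: P(7, 22) = 1177 and P(7, 23) = 1288; 1225 is not s-gonal.
s = 10: P(10, 17) = 1105 and P(10, 18) = 1242; 1225 is not s-gonal.
Hits: s ∈ {3, 4} → 2.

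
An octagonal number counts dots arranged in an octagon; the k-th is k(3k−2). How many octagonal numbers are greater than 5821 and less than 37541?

68

The n-th octagonal number is n(3n−2).
Smallest index with value > 5821: n = 45 (giving 5985).
Largest index with value < 37541: n = 112 (giving 37408).
Indices 45 through 112: 68 terms.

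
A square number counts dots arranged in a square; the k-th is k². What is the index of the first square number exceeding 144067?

Solve n² > 144067 for integer n.
The largest n with value ≤ 144067 is 379 (since 143641 ≤ 144067 < 144400), so the first above is n = 380, value 144400.

380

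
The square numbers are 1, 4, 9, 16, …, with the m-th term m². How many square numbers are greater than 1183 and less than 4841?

35

The n-th square number is n².
Smallest index with value > 1183: n = 35 (giving 1225).
Largest index with value < 4841: n = 69 (giving 4761).
Indices 35 through 69: 35 terms.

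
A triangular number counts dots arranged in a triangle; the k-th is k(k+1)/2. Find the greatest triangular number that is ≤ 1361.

Solve n(n+1)/2 ≤ 1361 for integer n.
n = 51 gives 1326 ≤ 1361, while n = 52 gives 1378 > 1361; so the answer is 1326.

1326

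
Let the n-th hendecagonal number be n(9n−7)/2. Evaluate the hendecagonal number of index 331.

The 331st hendecagonal number is n(9n−7)/2 with n = 331.
331·(9·331 − 7)/2 = 331·2972/2 = 331·1486 = 491866.

491866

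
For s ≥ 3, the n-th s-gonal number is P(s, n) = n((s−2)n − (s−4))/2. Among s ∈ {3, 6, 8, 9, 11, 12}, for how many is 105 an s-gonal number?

2

s = 3: P(3, 14) = 105. ✓
s = 6: P(6, 7) = 91 and P(6, 8) = 120; 105 is not s-gonal.
s = 8: P(8, 6) = 96 and P(8, 7) = 133; 105 is not s-gonal.
s = 9: P(9, 5) = 75 and P(9, 6) = 111; 105 is not s-gonal.
s = 11: P(11, 5) = 95 and P(11, 6) = 141; 105 is not s-gonal.
s = 12: P(12, 5) = 105. ✓
Hits: s ∈ {3, 12} → 2.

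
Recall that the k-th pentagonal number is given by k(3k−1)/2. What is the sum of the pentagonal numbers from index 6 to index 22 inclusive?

Σ i(3i−1)/2 = (3Σi² − Σi) / 2 over i = 6..22.
Σi = 253 − 15 = 238 and Σi² = 3795 − 55 = 3740.
(3·3740 − 1·238) / 2 = 10982/2 = 5491.

5491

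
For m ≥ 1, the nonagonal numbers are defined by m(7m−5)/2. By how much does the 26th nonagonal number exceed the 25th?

Consecutive nonagonal numbers differ by 7n − 6: here 7·26 − 6 = 176.

176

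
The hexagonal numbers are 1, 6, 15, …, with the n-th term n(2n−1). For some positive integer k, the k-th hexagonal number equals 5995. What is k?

Set n(2n−1) = 5995, giving 2n² − n − 5995 = 0.
The discriminant is 1 + 8·5995 = 47961, and √47961 = 219.
So n = (1 + 219) / 4 = 220/4 = 55.

55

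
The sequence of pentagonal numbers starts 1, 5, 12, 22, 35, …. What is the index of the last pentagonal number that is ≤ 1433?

Solve n(3n−1)/2 ≤ 1433 for integer n.
n = 31 gives 1426 ≤ 1433, while n = 32 gives 1520 > 1433; so the answer is index 31.

31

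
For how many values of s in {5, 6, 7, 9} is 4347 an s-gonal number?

2

s = 5: P(5, 54) = 4347. ✓
s = 6: P(6, 46) = 4186 and P(6, 47) = 4371; 4347 is not s-gonal.
s = 7: P(7, 42) = 4347. ✓
s = 9: P(9, 35) = 4200 and P(9, 36) = 4446; 4347 is not s-gonal.
Hits: s ∈ {5, 7} → 2.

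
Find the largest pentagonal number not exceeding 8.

5

Solve n(3n−1)/2 ≤ 8 for integer n.
n = 2 gives 5 ≤ 8, while n = 3 gives 12 > 8; so the answer is 5.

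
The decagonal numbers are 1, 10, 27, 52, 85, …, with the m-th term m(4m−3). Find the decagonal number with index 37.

5365

The 37th decagonal number is n(4n−3) with n = 37.
37·(4·37 − 3) = 37·145 = 5365.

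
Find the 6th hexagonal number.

6·(2·6 − 1) = 6·11 = 66.

66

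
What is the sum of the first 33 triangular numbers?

Σ i(i+1)/2 = (Σi² + Σi) / 2 over i = 1..33.
Σi = 561 and Σi² = 12529.
(1·12529 + 1·561) / 2 = 13090/2 = 6545.

6545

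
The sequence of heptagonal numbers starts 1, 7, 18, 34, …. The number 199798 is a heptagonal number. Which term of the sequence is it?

Set n(5n−3)/2 = 199798, giving 5n² − 3n − 399596 = 0.
The discriminant is 9 + 40·199798 = 7991929, and √7991929 = 2827.
So n = (3 + 2827) / 10 = 2830/10 = 283.
Check: 283·(5·283 − 3)/2 = 199798. ✓

283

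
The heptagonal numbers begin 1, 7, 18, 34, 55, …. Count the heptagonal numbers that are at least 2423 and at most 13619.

The n-th heptagonal number is n(5n−3)/2.
Smallest index with value ≥ 2423: n = 32 (giving 2512).
Largest index with value ≤ 13619: n = 74 (giving 13579).
Indices 32 through 74: 43 terms.

43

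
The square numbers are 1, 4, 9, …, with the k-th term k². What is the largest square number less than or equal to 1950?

1936

Solve n² ≤ 1950 for integer n.
n = 44 gives 1936 ≤ 1950, while n = 45 gives 2025 > 1950; so the answer is 1936.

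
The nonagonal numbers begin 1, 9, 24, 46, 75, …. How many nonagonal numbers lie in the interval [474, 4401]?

24

The n-th nonagonal number is n(7n−5)/2.
Smallest index with value ≥ 474: n = 12 (giving 474).
Largest index with value ≤ 4401: n = 35 (giving 4200).
Indices 12 through 35: 24 terms.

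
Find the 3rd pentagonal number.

The 3rd pentagonal number is n(3n−1)/2 with n = 3.
3·(3·3 − 1)/2 = 3·8/2 = 3·4 = 12.

12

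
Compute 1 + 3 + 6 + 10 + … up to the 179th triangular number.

971970

Σ i(i+1)/2 = (Σi² + Σi) / 2 over i = 1..179.
Σi = 16110 and Σi² = 1927830.
(1·1927830 + 1·16110) / 2 = 1943940/2 = 971970.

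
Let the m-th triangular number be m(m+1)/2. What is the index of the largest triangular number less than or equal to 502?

Solve n(n+1)/2 ≤ 502 for integer n.
n = 31 gives 496 ≤ 502, while n = 32 gives 528 > 502; so the answer is index 31.

31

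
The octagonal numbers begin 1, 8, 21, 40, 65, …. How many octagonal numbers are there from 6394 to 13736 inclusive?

22

The n-th octagonal number is n(3n−2).
Smallest index with value ≥ 6394: n = 47 (giving 6533).
Largest index with value ≤ 13736: n = 68 (giving 13736).
Indices 47 through 68: 22 terms.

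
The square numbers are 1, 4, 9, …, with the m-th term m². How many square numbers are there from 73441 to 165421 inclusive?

The n-th square number is n².
Smallest index with value ≥ 73441: n = 271 (giving 73441).
Largest index with value ≤ 165421: n = 406 (giving 164836).
Indices 271 through 406: 136 terms.

136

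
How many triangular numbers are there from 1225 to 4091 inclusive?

The n-th triangular number is n(n+1)/2.
Smallest index with value ≥ 1225: n = 49 (giving 1225).
Largest index with value ≤ 4091: n = 89 (giving 4005).
Indices 49 through 89: 41 terms.

41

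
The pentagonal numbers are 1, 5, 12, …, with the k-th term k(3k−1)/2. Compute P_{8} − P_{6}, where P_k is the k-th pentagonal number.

8·(3·8 − 1)/2 = 92 and 6·(3·6 − 1)/2 = 51.
Difference: 92 − 51 = 41.

41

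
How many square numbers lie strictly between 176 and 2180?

33

The n-th square number is n².
Smallest index with value > 176: n = 14 (giving 196).
Largest index with value < 2180: n = 46 (giving 2116).
Indices 14 through 46: 33 terms.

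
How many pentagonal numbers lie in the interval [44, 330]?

10

The n-th pentagonal number is n(3n−1)/2.
Smallest index with value ≥ 44: n = 6 (giving 51).
Largest index with value ≤ 330: n = 15 (giving 330).
Indices 6 through 15: 10 terms.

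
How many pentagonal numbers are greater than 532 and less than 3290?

The n-th pentagonal number is n(3n−1)/2.
Smallest index with value > 532: n = 20 (giving 590).
Largest index with value < 3290: n = 46 (giving 3151).
Indices 20 through 46: 27 terms.

27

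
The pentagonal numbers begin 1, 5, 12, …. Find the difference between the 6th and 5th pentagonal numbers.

16

Consecutive pentagonal numbers differ by 3n − 2: here 3·6 − 2 = 16.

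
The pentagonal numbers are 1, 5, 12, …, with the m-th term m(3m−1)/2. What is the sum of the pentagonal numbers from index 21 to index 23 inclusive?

2148

Σ i(3i−1)/2 = (3Σi² − Σi) / 2 over i = 21..23.
Σi = 276 − 210 = 66 and Σi² = 4324 − 2870 = 1454.
(3·1454 − 1·66) / 2 = 4296/2 = 2148.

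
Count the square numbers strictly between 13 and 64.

4

The n-th square number is n².
Smallest index with value > 13: n = 4 (giving 16).
Largest index with value < 64: n = 7 (giving 49).
Indices 4 through 7: 4 terms.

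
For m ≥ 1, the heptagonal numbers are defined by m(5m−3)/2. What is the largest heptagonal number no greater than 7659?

Solve n(5n−3)/2 ≤ 7659 for integer n.
n = 55 gives 7480 ≤ 7659, while n = 56 gives 7756 > 7659; so the answer is 7480.

7480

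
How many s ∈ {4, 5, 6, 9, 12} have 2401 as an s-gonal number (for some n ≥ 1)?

1

s = 4: P(4, 49) = 2401. ✓
s = 5: P(5, 40) = 2380 and P(5, 41) = 2501; 2401 is not s-gonal.
s = 6: P(6, 34) = 2278 and P(6, 35) = 2415; 2401 is not s-gonal.
s = 9: P(9, 26) = 2301 and P(9, 27) = 2484; 2401 is not s-gonal.
s = 12: P(12, 22) = 2332 and P(12, 23) = 2553; 2401 is not s-gonal.
Hits: s ∈ {4} → 1.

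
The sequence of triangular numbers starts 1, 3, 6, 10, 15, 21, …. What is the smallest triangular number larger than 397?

406

Solve n(n+1)/2 > 397 for integer n.
The largest n with value ≤ 397 is 27 (since 378 ≤ 397 < 406), so the first above is n = 28, value 406.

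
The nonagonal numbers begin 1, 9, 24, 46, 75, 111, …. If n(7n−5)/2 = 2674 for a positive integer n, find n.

28

Set n(7n−5)/2 = 2674, giving 7n² − 5n − 5348 = 0.
The discriminant is 25 + 56·2674 = 149769, and √149769 = 387.
So n = (5 + 387) / 14 = 392/14 = 28.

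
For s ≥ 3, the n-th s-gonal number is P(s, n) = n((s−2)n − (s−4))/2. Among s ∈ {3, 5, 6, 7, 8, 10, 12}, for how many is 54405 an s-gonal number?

2

s = 3: P(3, 329) = 54285 and P(3, 330) = 54615; 54405 is not s-gonal.
s = 5: P(5, 190) = 54055 and P(5, 191) = 54626; 54405 is not s-gonal.
s = 6: P(6, 165) = 54285 and P(6, 166) = 54946; 54405 is not s-gonal.
s = 7: P(7, 147) = 53802 and P(7, 148) = 54538; 54405 is not s-gonal.
s = 8: P(8, 135) = 54405. ✓
s = 10: P(10, 117) = 54405. ✓
s = 12: P(12, 104) = 53664 and P(12, 105) = 54705; 54405 is not s-gonal.
Hits: s ∈ {8, 10} → 2.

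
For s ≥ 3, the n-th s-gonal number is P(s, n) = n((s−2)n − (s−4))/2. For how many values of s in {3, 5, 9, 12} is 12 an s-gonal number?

s = 3: P(3, 4) = 10 and P(3, 5) = 15; 12 is not s-gonal.
s = 5: P(5, 3) = 12. ✓
s = 9: P(9, 2) = 9 and P(9, 3) = 24; 12 is not s-gonal.
s = 12: P(12, 2) = 12. ✓
Hits: s ∈ {5, 12} → 2.

2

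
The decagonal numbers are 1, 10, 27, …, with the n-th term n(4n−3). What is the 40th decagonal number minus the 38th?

618

40·(4·40 − 3) = 6280 and 38·(4·38 − 3) = 5662.
Difference: 6280 − 5662 = 618.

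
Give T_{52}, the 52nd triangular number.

1378

52·53/2 = 2756/2 = 1378.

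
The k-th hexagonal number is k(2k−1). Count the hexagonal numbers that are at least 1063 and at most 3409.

18

The n-th hexagonal number is n(2n−1).
Smallest index with value ≥ 1063: n = 24 (giving 1128).
Largest index with value ≤ 3409: n = 41 (giving 3321).
Indices 24 through 41: 18 terms.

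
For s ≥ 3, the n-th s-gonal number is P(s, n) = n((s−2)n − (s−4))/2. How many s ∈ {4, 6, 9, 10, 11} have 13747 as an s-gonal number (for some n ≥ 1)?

1

s = 4: P(4, 117) = 13689 and P(4, 118) = 13924; 13747 is not s-gonal.
s = 6: P(6, 83) = 13695 and P(6, 84) = 14028; 13747 is not s-gonal.
s = 9: P(9, 63) = 13734 and P(9, 64) = 14176; 13747 is not s-gonal.
s = 10: P(10, 59) = 13747. ✓
s = 11: P(11, 55) = 13420 and P(11, 56) = 13916; 13747 is not s-gonal.
Hits: s ∈ {10} → 1.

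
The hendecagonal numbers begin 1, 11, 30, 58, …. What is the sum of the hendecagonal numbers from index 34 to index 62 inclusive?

Σ i(9i−7)/2 = (9Σi² − 7Σi) / 2 over i = 34..62.
Σi = 1953 − 561 = 1392 and Σi² = 81375 − 12529 = 68846.
(9·68846 − 7·1392) / 2 = 609870/2 = 304935.

304935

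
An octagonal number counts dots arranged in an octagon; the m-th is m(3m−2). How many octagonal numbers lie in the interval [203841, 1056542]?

The n-th octagonal number is n(3n−2).
Smallest index with value ≥ 203841: n = 261 (giving 203841).
Largest index with value ≤ 1056542: n = 593 (giving 1053761).
Indices 261 through 593: 333 terms.

333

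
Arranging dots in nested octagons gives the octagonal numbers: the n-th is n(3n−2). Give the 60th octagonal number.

The 60th octagonal number is n(3n−2) with n = 60.
60·(3·60 − 2) = 60·178 = 10680.

10680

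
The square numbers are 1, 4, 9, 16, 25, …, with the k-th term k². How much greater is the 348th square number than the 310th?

25004

348² = 121104 and 310² = 96100.
Difference: 121104 − 96100 = 25004.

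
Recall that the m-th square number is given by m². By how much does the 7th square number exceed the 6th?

13

n² − (n−1)² = 2n − 1, so 7² − 6² = 2·7 − 1 = 13.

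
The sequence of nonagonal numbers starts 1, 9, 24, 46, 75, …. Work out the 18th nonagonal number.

The 18th nonagonal number is n(7n−5)/2 with n = 18.
18·(7·18 − 5)/2 = 18·121/2 = 1089.

1089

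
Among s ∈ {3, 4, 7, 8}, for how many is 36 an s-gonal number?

2

s = 3: P(3, 8) = 36. ✓
s = 4: P(4, 6) = 36. ✓
s = 7: P(7, 4) = 34 and P(7, 5) = 55; 36 is not s-gonal.
s = 8: P(8, 3) = 21 and P(8, 4) = 40; 36 is not s-gonal.
Hits: s ∈ {3, 4} → 2.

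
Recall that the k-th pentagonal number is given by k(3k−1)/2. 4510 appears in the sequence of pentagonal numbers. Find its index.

55

Set n(3n−1)/2 = 4510, giving 3n² − n − 9020 = 0.
The discriminant is 1 + 24·4510 = 108241, and √108241 = 329.
So n = (1 + 329) / 6 = 330/6 = 55.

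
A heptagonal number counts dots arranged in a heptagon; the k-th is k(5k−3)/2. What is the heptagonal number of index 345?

297045

345·(5·345 − 3)/2 = 345·1722/2 = 345·861 = 297045.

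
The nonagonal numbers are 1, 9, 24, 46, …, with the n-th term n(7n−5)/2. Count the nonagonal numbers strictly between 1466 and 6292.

22

The n-th nonagonal number is n(7n−5)/2.
Smallest index with value > 1466: n = 21 (giving 1491).
Largest index with value < 6292: n = 42 (giving 6069).
Indices 21 through 42: 22 terms.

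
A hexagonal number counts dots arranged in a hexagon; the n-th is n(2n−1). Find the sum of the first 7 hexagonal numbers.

252

Σ i(2i−1) = 2Σi² − Σi over i = 1..7.
Σi = 28 and Σi² = 140.
2·140 − 1·28 = 252.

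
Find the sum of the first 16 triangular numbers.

816

Σ i(i+1)/2 = (Σi² + Σi) / 2 over i = 1..16.
Σi = 136 and Σi² = 1496.
(1·1496 + 1·136) / 2 = 1632/2 = 816.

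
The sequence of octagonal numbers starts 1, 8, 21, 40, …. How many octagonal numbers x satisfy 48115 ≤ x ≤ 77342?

The n-th octagonal number is n(3n−2).
Smallest index with value ≥ 48115: n = 127 (giving 48133).
Largest index with value ≤ 77342: n = 160 (giving 76480).
Indices 127 through 160: 34 terms.

34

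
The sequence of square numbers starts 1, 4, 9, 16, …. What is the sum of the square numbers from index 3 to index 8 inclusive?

199

Σ_{i=3}^{8} i² = 204 − 5 = 199.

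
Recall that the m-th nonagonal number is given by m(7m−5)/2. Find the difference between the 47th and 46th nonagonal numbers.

Consecutive nonagonal numbers differ by 7n − 6: here 7·47 − 6 = 323.

323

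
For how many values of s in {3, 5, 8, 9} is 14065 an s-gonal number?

s = 3: P(3, 167) = 14028 and P(3, 168) = 14196; 14065 is not s-gonal.
s = 5: P(5, 97) = 14065. ✓
s = 8: P(8, 68) = 13736 and P(8, 69) = 14145; 14065 is not s-gonal.
s = 9: P(9, 63) = 13734 and P(9, 64) = 14176; 14065 is not s-gonal.
Hits: s ∈ {5} → 1.

1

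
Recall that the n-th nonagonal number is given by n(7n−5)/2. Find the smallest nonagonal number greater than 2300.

2301

Solve n(7n−5)/2 > 2300 for integer n.
The largest n with value ≤ 2300 is 25 (since 2125 ≤ 2300 < 2301), so the first above is n = 26, value 2301.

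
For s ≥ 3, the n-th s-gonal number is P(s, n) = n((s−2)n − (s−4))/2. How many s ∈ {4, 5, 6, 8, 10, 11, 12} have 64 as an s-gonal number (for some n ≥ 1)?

2

s = 4: P(4, 8) = 64. ✓
s = 5: P(5, 6) = 51 and P(5, 7) = 70; 64 is not s-gonal.
s = 6: P(6, 5) = 45 and P(6, 6) = 66; 64 is not s-gonal.
s = 8: P(8, 4) = 40 and P(8, 5) = 65; 64 is not s-gonal.
s = 10: P(10, 4) = 52 and P(10, 5) = 85; 64 is not s-gonal.
s = 11: P(11, 4) = 58 and P(11, 5) = 95; 64 is not s-gonal.
s = 12: P(12, 4) = 64. ✓
Hits: s ∈ {4, 12} → 2.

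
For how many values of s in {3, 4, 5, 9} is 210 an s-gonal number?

2

s = 3: P(3, 20) = 210. ✓
s = 4: P(4, 14) = 196 and P(4, 15) = 225; 210 is not s-gonal.
s = 5: P(5, 12) = 210. ✓
s = 9: P(9, 8) = 204 and P(9, 9) = 261; 210 is not s-gonal.
Hits: s ∈ {3, 5} → 2.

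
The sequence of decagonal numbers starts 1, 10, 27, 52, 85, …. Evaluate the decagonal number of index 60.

The 60th decagonal number is n(4n−3) with n = 60.
60·(4·60 − 3) = 60·237 = 14220.

14220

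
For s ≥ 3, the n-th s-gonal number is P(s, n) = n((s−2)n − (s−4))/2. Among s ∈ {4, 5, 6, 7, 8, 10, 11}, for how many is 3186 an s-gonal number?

s = 4: P(4, 56) = 3136 and P(4, 57) = 3249; 3186 is not s-gonal.
s = 5: P(5, 46) = 3151 and P(5, 47) = 3290; 3186 is not s-gonal.
s = 6: P(6, 40) = 3160 and P(6, 41) = 3321; 3186 is not s-gonal.
s = 7: P(7, 36) = 3186. ✓
s = 8: P(8, 32) = 3008 and P(8, 33) = 3201; 3186 is not s-gonal.
s = 10: P(10, 28) = 3052 and P(10, 29) = 3277; 3186 is not s-gonal.
s = 11: P(11, 27) = 3186. ✓
Hits: s ∈ {7, 11} → 2.

2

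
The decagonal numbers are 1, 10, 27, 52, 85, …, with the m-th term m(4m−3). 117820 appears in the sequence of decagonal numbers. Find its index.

Set n(4n−3) = 117820, giving 4n² − 3n − 117820 = 0.
So n = (3 + 1373) / 8 = 1376/8 = 172.
Check: 172·(4·172 − 3) = 117820. ✓

172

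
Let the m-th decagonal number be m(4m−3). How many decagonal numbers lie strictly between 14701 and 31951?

28

The n-th decagonal number is n(4n−3).
Smallest index with value > 14701: n = 62 (giving 15190).
Largest index with value < 31951: n = 89 (giving 31417).
Indices 62 through 89: 28 terms.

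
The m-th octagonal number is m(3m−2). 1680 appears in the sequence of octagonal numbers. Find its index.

24

Set n(3n−2) = 1680, giving 3n² − 2n − 1680 = 0.
The discriminant is 4 + 12·1680 = 20164, and √20164 = 142.
So n = (2 + 142) / 6 = 144/6 = 24.
Check: 24·(3·24 − 2) = 1680. ✓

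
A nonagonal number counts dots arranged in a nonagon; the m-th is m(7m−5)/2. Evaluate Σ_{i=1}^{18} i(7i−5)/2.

Σ i(7i−5)/2 = (7Σi² − 5Σi) / 2 over i = 1..18.
Σi = 171 and Σi² = 2109.
(7·2109 − 5·171) / 2 = 13908/2 = 6954.

6954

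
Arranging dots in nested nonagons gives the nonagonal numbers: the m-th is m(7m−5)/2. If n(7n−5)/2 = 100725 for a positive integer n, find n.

170

Set n(7n−5)/2 = 100725, giving 7n² − 5n − 201450 = 0.
The discriminant is 25 + 56·100725 = 5640625, and √5640625 = 2375.
So n = (5 + 2375) / 14 = 2380/14 = 170.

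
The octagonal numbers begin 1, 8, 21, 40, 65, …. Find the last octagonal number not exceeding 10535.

Solve n(3n−2) ≤ 10535 for integer n.
n = 59 gives 10325 ≤ 10535, while n = 60 gives 10680 > 10535; so the answer is 10325.

10325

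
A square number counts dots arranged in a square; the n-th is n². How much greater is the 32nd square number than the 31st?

63

n² − (n−1)² = 2n − 1, so 32² − 31² = 2·32 − 1 = 63.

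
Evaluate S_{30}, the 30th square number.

The 30th square number is n² with n = 30.
30² = 900.

900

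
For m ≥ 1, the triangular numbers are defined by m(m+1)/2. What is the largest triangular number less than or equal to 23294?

23220

Solve n(n+1)/2 ≤ 23294 for integer n.
n = 215 gives 23220 ≤ 23294, while n = 216 gives 23436 > 23294; so the answer is 23220.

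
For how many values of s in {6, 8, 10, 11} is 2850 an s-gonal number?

s = 6: P(6, 38) = 2850. ✓
s = 8: P(8, 31) = 2821 and P(8, 32) = 3008; 2850 is not s-gonal.
s = 10: P(10, 27) = 2835 and P(10, 28) = 3052; 2850 is not s-gonal.
s = 11: P(11, 25) = 2725 and P(11, 26) = 2951; 2850 is not s-gonal.
Hits: s ∈ {6} → 1.

1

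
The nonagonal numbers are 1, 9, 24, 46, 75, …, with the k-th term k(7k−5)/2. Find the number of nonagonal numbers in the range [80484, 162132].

64

The n-th nonagonal number is n(7n−5)/2.
Smallest index with value ≥ 80484: n = 152 (giving 80484).
Largest index with value ≤ 162132: n = 215 (giving 161250).
Indices 152 through 215: 64 terms.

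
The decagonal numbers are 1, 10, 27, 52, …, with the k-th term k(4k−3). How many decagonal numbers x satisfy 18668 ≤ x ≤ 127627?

The n-th decagonal number is n(4n−3).
Smallest index with value ≥ 18668: n = 69 (giving 18837).
Largest index with value ≤ 127627: n = 179 (giving 127627).
Indices 69 through 179: 111 terms.

111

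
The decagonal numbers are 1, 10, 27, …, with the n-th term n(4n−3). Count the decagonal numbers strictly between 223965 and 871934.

230

The n-th decagonal number is n(4n−3).
Smallest index with value > 223965: n = 238 (giving 225862).
Largest index with value < 871934: n = 467 (giving 870955).
Indices 238 through 467: 230 terms.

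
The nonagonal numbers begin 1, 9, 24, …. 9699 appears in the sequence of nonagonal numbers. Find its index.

53

Set n(7n−5)/2 = 9699, giving 7n² − 5n − 19398 = 0.
The discriminant is 25 + 56·9699 = 543169, and √543169 = 737.
So n = (5 + 737) / 14 = 742/14 = 53.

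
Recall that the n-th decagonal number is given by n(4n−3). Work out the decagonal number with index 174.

120582

The 174th decagonal number is n(4n−3) with n = 174.
174·(4·174 − 3) = 174·693 = 120582.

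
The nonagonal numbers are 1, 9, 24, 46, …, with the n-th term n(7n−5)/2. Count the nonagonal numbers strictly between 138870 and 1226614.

393

The n-th nonagonal number is n(7n−5)/2.
Smallest index with value > 138870: n = 200 (giving 139500).
Largest index with value < 1226614: n = 592 (giving 1225144).
Indices 200 through 592: 393 terms.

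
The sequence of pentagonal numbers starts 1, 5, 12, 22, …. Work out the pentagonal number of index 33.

The 33rd pentagonal number is n(3n−1)/2 with n = 33.
33·(3·33 − 1)/2 = 33·98/2 = 33·49 = 1617.

1617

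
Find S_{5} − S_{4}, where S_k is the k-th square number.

9

n² − (n−1)² = 2n − 1, so 5² − 4² = 2·5 − 1 = 9.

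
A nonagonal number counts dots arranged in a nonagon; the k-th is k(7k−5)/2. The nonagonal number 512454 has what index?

Set n(7n−5)/2 = 512454, giving 7n² − 5n − 1024908 = 0.
The discriminant is 25 + 56·512454 = 28697449, and √28697449 = 5357.
So n = (5 + 5357) / 14 = 5362/14 = 383.
Check: 383·(7·383 − 5)/2 = 512454. ✓

383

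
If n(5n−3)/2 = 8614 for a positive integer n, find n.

Set n(5n−3)/2 = 8614, giving 5n² − 3n − 17228 = 0.
The discriminant is 9 + 40·8614 = 344569, and √344569 = 587.
So n = (3 + 587) / 10 = 590/10 = 59.

59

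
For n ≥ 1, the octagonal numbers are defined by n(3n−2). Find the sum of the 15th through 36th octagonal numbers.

Σ i(3i−2) = 3Σi² − 2Σi over i = 15..36.
Σi = 666 − 105 = 561 and Σi² = 16206 − 1015 = 15191.
3·15191 − 2·561 = 44451.

44451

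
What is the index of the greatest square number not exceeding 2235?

Solve n² ≤ 2235 for integer n.
n = 47 gives 2209 ≤ 2235, while n = 48 gives 2304 > 2235; so the answer is index 47.

47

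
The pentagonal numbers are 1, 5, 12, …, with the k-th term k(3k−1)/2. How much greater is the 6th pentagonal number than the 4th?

6·(3·6 − 1)/2 = 51 and 4·(3·4 − 1)/2 = 22.
Difference: 51 − 22 = 29.

29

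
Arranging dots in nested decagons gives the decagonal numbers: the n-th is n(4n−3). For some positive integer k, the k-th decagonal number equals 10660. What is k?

Set n(4n−3) = 10660, giving 4n² − 3n − 10660 = 0.
The discriminant is 9 + 16·10660 = 170569, and √170569 = 413.
So n = (3 + 413) / 8 = 416/8 = 52.

52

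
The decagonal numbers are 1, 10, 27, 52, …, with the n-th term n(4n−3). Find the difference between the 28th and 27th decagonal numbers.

217

Consecutive decagonal numbers differ by 8n − 7: here 8·28 − 7 = 217.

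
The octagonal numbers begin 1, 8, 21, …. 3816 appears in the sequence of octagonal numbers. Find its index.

Set n(3n−2) = 3816, giving 3n² − 2n − 3816 = 0.
The discriminant is 4 + 12·3816 = 45796, and √45796 = 214.
So n = (2 + 214) / 6 = 216/6 = 36.
Check: 36·(3·36 − 2) = 3816. ✓

36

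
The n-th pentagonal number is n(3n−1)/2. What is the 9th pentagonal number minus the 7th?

47

9·(3·9 − 1)/2 = 117 and 7·(3·7 − 1)/2 = 70.
Difference: 117 − 70 = 47.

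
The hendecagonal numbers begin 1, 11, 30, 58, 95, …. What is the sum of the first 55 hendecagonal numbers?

251020

Σ i(9i−7)/2 = (9Σi² − 7Σi) / 2 over i = 1..55.
Σi = 1540 and Σi² = 56980.
(9·56980 − 7·1540) / 2 = 502040/2 = 251020.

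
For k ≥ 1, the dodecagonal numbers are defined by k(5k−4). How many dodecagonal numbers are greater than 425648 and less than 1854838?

317

The n-th dodecagonal number is n(5n−4).
Smallest index with value > 425648: n = 293 (giving 428073).
Largest index with value < 1854838: n = 609 (giving 1851969).
Indices 293 through 609: 317 terms.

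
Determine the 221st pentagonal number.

The 221st pentagonal number is n(3n−1)/2 with n = 221.
221·(3·221 − 1)/2 = 221·662/2 = 221·331 = 73151.

73151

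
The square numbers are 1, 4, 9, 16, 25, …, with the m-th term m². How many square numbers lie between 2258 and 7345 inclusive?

The n-th square number is n².
Smallest index with value ≥ 2258: n = 48 (giving 2304).
Largest index with value ≤ 7345: n = 85 (giving 7225).
Indices 48 through 85: 38 terms.

38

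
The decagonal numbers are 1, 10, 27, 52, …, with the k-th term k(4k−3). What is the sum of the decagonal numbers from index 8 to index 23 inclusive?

Σ i(4i−3) = 4Σi² − 3Σi over i = 8..23.
Σi = 276 − 28 = 248 and Σi² = 4324 − 140 = 4184.
4·4184 − 3·248 = 15992.

15992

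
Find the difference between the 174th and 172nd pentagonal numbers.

174·(3·174 − 1)/2 = 45327 and 172·(3·172 − 1)/2 = 44290.
Difference: 45327 − 44290 = 1037.

1037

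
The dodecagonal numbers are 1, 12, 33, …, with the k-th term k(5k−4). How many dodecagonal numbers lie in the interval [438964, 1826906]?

The n-th dodecagonal number is n(5n−4).
Smallest index with value ≥ 438964: n = 297 (giving 439857).
Largest index with value ≤ 1826906: n = 604 (giving 1821664).
Indices 297 through 604: 308 terms.

308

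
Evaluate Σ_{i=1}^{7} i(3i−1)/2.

Σ i(3i−1)/2 = (3Σi² − Σi) / 2 over i = 1..7.
Σi = 28 and Σi² = 140.
(3·140 − 1·28) / 2 = 392/2 = 196.

196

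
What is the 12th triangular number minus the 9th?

12·13/2 = 78 and 9·10/2 = 45.
Difference: 78 − 45 = 33.

33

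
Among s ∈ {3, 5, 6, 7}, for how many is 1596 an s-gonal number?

s = 3: P(3, 56) = 1596. ✓
s = 5: P(5, 32) = 1520 and P(5, 33) = 1617; 1596 is not s-gonal.
s = 6: P(6, 28) = 1540 and P(6, 29) = 1653; 1596 is not s-gonal.
s = 7: P(7, 25) = 1525 and P(7, 26) = 1651; 1596 is not s-gonal.
Hits: s ∈ {3} → 1.

1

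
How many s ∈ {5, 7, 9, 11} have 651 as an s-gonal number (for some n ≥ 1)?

2

s = 5: P(5, 21) = 651. ✓
s = 7: P(7, 16) = 616 and P(7, 17) = 697; 651 is not s-gonal.
s = 9: P(9, 14) = 651. ✓
s = 11: P(11, 12) = 606 and P(11, 13) = 715; 651 is not s-gonal.
Hits: s ∈ {5, 9} → 2.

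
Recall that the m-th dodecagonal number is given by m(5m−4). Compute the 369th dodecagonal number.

The 369th dodecagonal number is n(5n−4) with n = 369.
369·(5·369 − 4) = 369·1841 = 679329.

679329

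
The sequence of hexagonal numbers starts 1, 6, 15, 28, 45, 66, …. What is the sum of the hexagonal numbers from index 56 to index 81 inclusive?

245141

Σ i(2i−1) = 2Σi² − Σi over i = 56..81.
Σi = 3321 − 1540 = 1781 and Σi² = 180441 − 56980 = 123461.
2·123461 − 1·1781 = 245141.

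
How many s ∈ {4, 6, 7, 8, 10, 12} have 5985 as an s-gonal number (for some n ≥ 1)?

s = 4: P(4, 77) = 5929 and P(4, 78) = 6084; 5985 is not s-gonal.
s = 6: P(6, 54) = 5778 and P(6, 55) = 5995; 5985 is not s-gonal.
s = 7: P(7, 49) = 5929 and P(7, 50) = 6175; 5985 is not s-gonal.
s = 8: P(8, 45) = 5985. ✓
s = 10: P(10, 39) = 5967 and P(10, 40) = 6280; 5985 is not s-gonal.
s = 12: P(12, 35) = 5985. ✓
Hits: s ∈ {8, 12} → 2.

2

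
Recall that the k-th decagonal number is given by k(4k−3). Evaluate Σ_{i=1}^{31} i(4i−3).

40176

Σ i(4i−3) = 4Σi² − 3Σi over i = 1..31.
Σi = 496 and Σi² = 10416.
4·10416 − 3·496 = 40176.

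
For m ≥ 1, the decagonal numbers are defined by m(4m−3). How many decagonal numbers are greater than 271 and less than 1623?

12

The n-th decagonal number is n(4n−3).
Smallest index with value > 271: n = 9 (giving 297).
Largest index with value < 1623: n = 20 (giving 1540).
Indices 9 through 20: 12 terms.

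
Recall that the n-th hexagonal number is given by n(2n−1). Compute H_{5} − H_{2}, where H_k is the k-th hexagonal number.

39

5·(2·5 − 1) = 45 and 2·(2·2 − 1) = 6.
Difference: 45 − 6 = 39.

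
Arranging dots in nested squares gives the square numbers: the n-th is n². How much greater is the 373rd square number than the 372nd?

n² − (n−1)² = 2n − 1, so 373² − 372² = 2·373 − 1 = 745.

745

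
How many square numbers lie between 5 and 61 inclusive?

5

The n-th square number is n².
Smallest index with value ≥ 5: n = 3 (giving 9).
Largest index with value ≤ 61: n = 7 (giving 49).
Indices 3 through 7: 5 terms.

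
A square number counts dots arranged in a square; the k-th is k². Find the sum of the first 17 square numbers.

Σ_{i=1}^{17} i² = 17·18·35/6 = 1785.

1785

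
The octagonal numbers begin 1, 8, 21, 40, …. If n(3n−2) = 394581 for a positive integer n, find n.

Set n(3n−2) = 394581, giving 3n² − 2n − 394581 = 0.
The discriminant is 4 + 12·394581 = 4734976, and √4734976 = 2176.
So n = (2 + 2176) / 6 = 2178/6 = 363.
Check: 363·(3·363 − 2) = 394581. ✓

363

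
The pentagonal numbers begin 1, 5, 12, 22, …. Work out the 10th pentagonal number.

The 10th pentagonal number is n(3n−1)/2 with n = 10.
10·(3·10 − 1)/2 = 10·29/2 = 145.

145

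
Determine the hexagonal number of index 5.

5·(2·5 − 1) = 5·9 = 45.

45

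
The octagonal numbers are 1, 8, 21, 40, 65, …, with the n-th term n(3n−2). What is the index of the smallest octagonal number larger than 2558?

30

Solve n(3n−2) > 2558 for integer n.
The largest n with value ≤ 2558 is 29 (since 2465 ≤ 2558 < 2640), so the first above is n = 30, value 2640.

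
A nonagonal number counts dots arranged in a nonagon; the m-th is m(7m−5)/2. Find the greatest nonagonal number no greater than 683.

651

Solve n(7n−5)/2 ≤ 683 for integer n.
n = 14 gives 651 ≤ 683, while n = 15 gives 750 > 683; so the answer is 651.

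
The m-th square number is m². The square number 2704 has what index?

We need n² = 2704, so n = √2704 = 52.

52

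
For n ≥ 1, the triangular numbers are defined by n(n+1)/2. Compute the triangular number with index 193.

18721

The 193rd triangular number is n(n+1)/2 with n = 193.
193·194/2 = 37442/2 = 18721.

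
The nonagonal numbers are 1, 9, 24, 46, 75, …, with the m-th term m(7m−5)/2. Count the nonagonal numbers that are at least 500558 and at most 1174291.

201

The n-th nonagonal number is n(7n−5)/2.
Smallest index with value ≥ 500558: n = 379 (giving 501796).
Largest index with value ≤ 1174291: n = 579 (giving 1171896).
Indices 379 through 579: 201 terms.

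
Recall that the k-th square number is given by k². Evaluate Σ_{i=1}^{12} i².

650

Σ_{i=1}^{12} i² = 12·13·25/6 = 650.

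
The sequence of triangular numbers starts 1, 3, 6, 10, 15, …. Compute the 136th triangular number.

9316

136·137/2 = 18632/2 = 9316.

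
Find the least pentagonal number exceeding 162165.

162197

Solve n(3n−1)/2 > 162165 for integer n.
The largest n with value ≤ 162165 is 328 (since 161212 ≤ 162165 < 162197), so the first above is n = 329, value 162197.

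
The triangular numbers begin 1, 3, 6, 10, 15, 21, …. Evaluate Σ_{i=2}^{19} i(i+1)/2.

1329

Σ i(i+1)/2 = (Σi² + Σi) / 2 over i = 2..19.
Σi = 190 − 1 = 189 and Σi² = 2470 − 1 = 2469.
(1·2469 + 1·189) / 2 = 2658/2 = 1329.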